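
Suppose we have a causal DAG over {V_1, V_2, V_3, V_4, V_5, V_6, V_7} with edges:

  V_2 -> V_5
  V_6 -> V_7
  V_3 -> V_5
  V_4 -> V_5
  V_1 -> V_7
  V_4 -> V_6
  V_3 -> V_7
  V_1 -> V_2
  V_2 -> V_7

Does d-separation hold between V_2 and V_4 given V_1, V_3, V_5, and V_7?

Enumerating the 6 paths from V_2 to V_4 and testing each for blocking by {V_1, V_3, V_5, V_7}:
  1. V_2 ← V_1 → V_7 ← V_6 ← V_4 — V_1:fork[blocks]; V_7:collider[open]; V_6:chain[open] ⇒ blocked
  2. V_2 ← V_1 → V_7 ← V_3 → V_5 ← V_4 — V_1:fork[blocks]; V_7:collider[open]; V_3:fork[blocks]; V_5:collider[open] ⇒ blocked
  3. V_2 → V_5 ← V_4 — V_5:collider[open] ⇒ active
  4. V_2 → V_5 ← V_3 → V_7 ← V_6 ← V_4 — V_5:collider[open]; V_3:fork[blocks]; V_7:collider[open]; V_6:chain[open] ⇒ blocked
  5. V_2 → V_7 ← V_6 ← V_4 — V_7:collider[open]; V_6:chain[open] ⇒ active
  6. V_2 → V_7 ← V_3 → V_5 ← V_4 — V_7:collider[open]; V_3:fork[blocks]; V_5:collider[open] ⇒ blocked
At least one path is unblocked, so d-separation fails.

No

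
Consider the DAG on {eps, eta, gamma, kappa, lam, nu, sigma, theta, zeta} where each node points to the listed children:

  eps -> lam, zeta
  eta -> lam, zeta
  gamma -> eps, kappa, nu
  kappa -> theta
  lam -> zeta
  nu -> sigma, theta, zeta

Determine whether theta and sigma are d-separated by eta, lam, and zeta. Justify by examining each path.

No

5 paths connect theta and sigma; each must be blocked for d-separation to hold:
Path 1: theta ← kappa ← gamma → eps → lam ← eta → zeta ← nu → sigma
  eta is a fork here and eta is conditioned on, so the path is blocked at eta.
Path 2: theta ← kappa ← gamma → eps → lam → zeta ← nu → sigma
  lam is a chain here and lam is conditioned on, so the path is blocked at lam.
Path 3: theta ← kappa ← gamma → eps → zeta ← nu → sigma
  kappa is a chain and kappa is not conditioned on; gamma is a fork and gamma is not conditioned on; eps is a chain and eps is not conditioned on; zeta is a collider and zeta is conditioned on, which opens it; nu is a fork and nu is not conditioned on — no node blocks this path, so it is active.
Path 4: theta ← kappa ← gamma → nu → sigma
  kappa is a chain and kappa is not conditioned on; gamma is a fork and gamma is not conditioned on; nu is a chain and nu is not conditioned on — no node blocks this path, so it is active.
Path 5: theta ← nu → sigma
  nu is a fork and nu is not conditioned on — no node blocks this path, so it is active.
Since the path theta ← kappa ← gamma → eps → zeta ← nu → sigma is active, theta and sigma are not d-separated given {eta, lam, zeta}.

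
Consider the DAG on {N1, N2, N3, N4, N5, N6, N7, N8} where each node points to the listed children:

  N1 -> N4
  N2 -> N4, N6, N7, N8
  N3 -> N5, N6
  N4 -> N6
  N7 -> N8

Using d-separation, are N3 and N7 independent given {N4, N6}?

Enumerating the 4 paths from N3 to N7 and testing each for blocking by {N4, N6}:
  1. N3 → N6 ← N2 → N7 — N6:collider[open]; N2:fork[open] ⇒ active
  2. N3 → N6 ← N2 → N8 ← N7 — N6:collider[open]; N2:fork[open]; N8:collider[blocks] ⇒ blocked
  3. N3 → N6 ← N4 ← N2 → N7 — N6:collider[open]; N4:chain[blocks]; N2:fork[open] ⇒ blocked
  4. N3 → N6 ← N4 ← N2 → N8 ← N7 — N6:collider[open]; N4:chain[blocks]; N2:fork[open]; N8:collider[blocks] ⇒ blocked
At least one path is unblocked, so d-separation fails.

No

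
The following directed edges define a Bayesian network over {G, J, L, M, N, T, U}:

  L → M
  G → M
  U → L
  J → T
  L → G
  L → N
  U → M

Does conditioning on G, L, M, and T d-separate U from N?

3 paths connect U and N; each must be blocked for d-separation to hold:
Path 1: U → L → N
  L is a chain here and L is conditioned on, so the path is blocked at L.
Path 2: U → M ← L → N
  L is a fork here and L is conditioned on, so the path is blocked at L.
Path 3: U → M ← G ← L → N
  G is a chain here and G is conditioned on, so the path is blocked at G.
Every path is blocked, so U and N are d-separated given {G, L, M, T}.

Yes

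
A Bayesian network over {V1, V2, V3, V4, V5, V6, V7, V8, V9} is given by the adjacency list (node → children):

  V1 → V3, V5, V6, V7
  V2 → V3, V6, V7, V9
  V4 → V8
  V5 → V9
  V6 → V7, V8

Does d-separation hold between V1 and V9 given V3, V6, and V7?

No — V1 and V9 are not d-separated given {V3, V6, V7}.

6 paths connect V1 and V9; each must be blocked for d-separation to hold:
Path 1: V1 → V7 ← V2 → V9
  V7 is a collider and V7 is conditioned on, which opens it; V2 is a fork and V2 is not conditioned on — no node blocks this path, so it is active.
Path 2: V1 → V7 ← V6 ← V2 → V9
  V6 is a chain here and V6 is conditioned on, so the path is blocked at V6.
Path 3: V1 → V3 ← V2 → V9
  V3 is a collider and V3 is conditioned on, which opens it; V2 is a fork and V2 is not conditioned on — no node blocks this path, so it is active.
Path 4: V1 → V6 ← V2 → V9
  V6 is a collider and V6 is conditioned on, which opens it; V2 is a fork and V2 is not conditioned on — no node blocks this path, so it is active.
Path 5: V1 → V6 → V7 ← V2 → V9
  V6 is a chain here and V6 is conditioned on, so the path is blocked at V6.
Path 6: V1 → V5 → V9
  V5 is a chain and V5 is not conditioned on — no node blocks this path, so it is active.
At least one path is unblocked, so d-separation fails.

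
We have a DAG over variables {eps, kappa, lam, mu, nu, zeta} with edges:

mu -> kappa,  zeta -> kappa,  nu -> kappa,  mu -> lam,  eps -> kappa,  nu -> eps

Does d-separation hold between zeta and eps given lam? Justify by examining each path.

Yes

There are 2 undirected paths between zeta and eps; checking each against the conditioning set {lam}:
Path 1: zeta → kappa ← eps
  kappa is a collider here and neither kappa nor any of its descendants is conditioned on, so the collider stays closed — the path is blocked at kappa.
Path 2: zeta → kappa ← nu → eps
  kappa is a collider here and neither kappa nor any of its descendants is conditioned on, so the collider stays closed — the path is blocked at kappa.
Since every path is blocked, d-separation holds.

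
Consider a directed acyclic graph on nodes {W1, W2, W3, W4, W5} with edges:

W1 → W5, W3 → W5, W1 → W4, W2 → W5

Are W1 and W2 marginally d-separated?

Yes

The only undirected path from W1 to W2 is:
Path 1: W1 → W5 ← W2
  W5 is a collider here and neither W5 nor any of its descendants is conditioned on, so the collider stays closed — the path is blocked at W5.
Since every path is blocked, d-separation holds.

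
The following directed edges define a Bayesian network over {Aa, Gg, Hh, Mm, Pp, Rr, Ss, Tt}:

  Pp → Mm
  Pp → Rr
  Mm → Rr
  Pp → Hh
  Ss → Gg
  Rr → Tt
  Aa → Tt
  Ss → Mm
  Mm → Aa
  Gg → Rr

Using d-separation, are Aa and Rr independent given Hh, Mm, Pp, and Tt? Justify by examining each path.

We examine all 4 paths between Aa and Rr:
Path 1: Aa → Tt ← Rr
  Tt is a collider and Tt is conditioned on, which opens it — no node blocks this path, so it is active.
Path 2: Aa ← Mm → Rr
  Mm is a fork here and Mm is conditioned on, so the path is blocked at Mm.
Path 3: Aa ← Mm ← Pp → Rr
  Mm is a chain here and Mm is conditioned on, so the path is blocked at Mm.
Path 4: Aa ← Mm ← Ss → Gg → Rr
  Mm is a chain here and Mm is conditioned on, so the path is blocked at Mm.
Because an active path exists, Aa and Rr are not d-separated.

No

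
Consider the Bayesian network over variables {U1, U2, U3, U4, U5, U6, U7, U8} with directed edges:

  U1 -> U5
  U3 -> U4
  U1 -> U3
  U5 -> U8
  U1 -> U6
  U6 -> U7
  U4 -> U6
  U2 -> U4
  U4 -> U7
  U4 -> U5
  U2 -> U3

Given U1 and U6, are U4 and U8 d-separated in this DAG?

No

5 paths connect U4 and U8; each must be blocked for d-separation to hold:
Path 1: U4 ← U2 → U3 ← U1 → U5 → U8
  U1 is a fork here and U1 is conditioned on, so the path is blocked at U1.
Path 2: U4 ← U3 ← U1 → U5 → U8
  U1 is a fork here and U1 is conditioned on, so the path is blocked at U1.
Path 3: U4 → U6 ← U1 → U5 → U8
  U1 is a fork here and U1 is conditioned on, so the path is blocked at U1.
Path 4: U4 → U5 → U8
  U5 is a chain and U5 is not conditioned on — no node blocks this path, so it is active.
Path 5: U4 → U7 ← U6 ← U1 → U5 → U8
  U7 is a collider here and neither U7 nor any of its descendants is conditioned on, so the collider stays closed — the path is blocked at U7.
At least one path is unblocked, so d-separation fails.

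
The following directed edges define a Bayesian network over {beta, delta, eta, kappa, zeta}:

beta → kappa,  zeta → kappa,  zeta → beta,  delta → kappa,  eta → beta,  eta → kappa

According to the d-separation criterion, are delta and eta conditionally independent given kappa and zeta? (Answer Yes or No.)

No — delta and eta are not d-separated given {kappa, zeta}.

There are 3 undirected paths between delta and eta; checking each against the conditioning set {kappa, zeta}:
  1. delta → kappa ← beta ← eta — kappa:collider[open]; beta:chain[open] ⇒ active
  2. delta → kappa ← eta — kappa:collider[open] ⇒ active
  3. delta → kappa ← zeta → beta ← eta — kappa:collider[open]; zeta:fork[blocks]; beta:collider[open] ⇒ blocked
At least one path is unblocked, so d-separation fails.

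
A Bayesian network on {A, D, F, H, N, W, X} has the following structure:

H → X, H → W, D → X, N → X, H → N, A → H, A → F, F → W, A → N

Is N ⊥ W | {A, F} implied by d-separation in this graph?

We examine all 6 paths between N and W:
  1. N ← H → W — H:fork[open] ⇒ active
  2. N ← H ← A → F → W — H:chain[open]; A:fork[blocks]; F:chain[blocks] ⇒ blocked
  3. N ← A → H → W — A:fork[blocks]; H:chain[open] ⇒ blocked
  4. N ← A → F → W — A:fork[blocks]; F:chain[blocks] ⇒ blocked
  5. N → X ← H → W — X:collider[blocks]; H:fork[open] ⇒ blocked
  6. N → X ← H ← A → F → W — X:collider[blocks]; H:chain[open]; A:fork[blocks]; F:chain[blocks] ⇒ blocked
At least one path is unblocked, so d-separation fails.

No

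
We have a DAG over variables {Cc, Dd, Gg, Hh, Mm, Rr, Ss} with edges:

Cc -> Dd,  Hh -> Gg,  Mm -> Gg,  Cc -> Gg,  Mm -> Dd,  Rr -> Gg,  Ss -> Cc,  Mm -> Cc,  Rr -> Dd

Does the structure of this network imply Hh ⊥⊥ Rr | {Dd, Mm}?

Yes — Hh and Rr are d-separated given {Dd, Mm}.

We examine all 5 paths between Hh and Rr:
Path 1: Hh → Gg ← Mm → Dd ← Rr
  Gg is a collider here and neither Gg nor any of its descendants is conditioned on, so the collider stays closed — the path is blocked at Gg.
Path 2: Hh → Gg ← Mm → Cc → Dd ← Rr
  Gg is a collider here and neither Gg nor any of its descendants is conditioned on, so the collider stays closed — the path is blocked at Gg.
Path 3: Hh → Gg ← Rr
  Gg is a collider here and neither Gg nor any of its descendants is conditioned on, so the collider stays closed — the path is blocked at Gg.
Path 4: Hh → Gg ← Cc → Dd ← Rr
  Gg is a collider here and neither Gg nor any of its descendants is conditioned on, so the collider stays closed — the path is blocked at Gg.
Path 5: Hh → Gg ← Cc ← Mm → Dd ← Rr
  Gg is a collider here and neither Gg nor any of its descendants is conditioned on, so the collider stays closed — the path is blocked at Gg.
Since every path is blocked, d-separation holds.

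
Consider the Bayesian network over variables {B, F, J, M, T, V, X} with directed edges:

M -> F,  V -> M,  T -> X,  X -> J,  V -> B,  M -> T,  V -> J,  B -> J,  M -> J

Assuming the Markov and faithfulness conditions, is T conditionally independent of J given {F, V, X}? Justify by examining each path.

We examine all 4 paths between T and J:
  1. T ← M ← V → J — M:chain[open]; V:fork[blocks] ⇒ blocked
  2. T ← M ← V → B → J — M:chain[open]; V:fork[blocks]; B:chain[open] ⇒ blocked
  3. T ← M → J — M:fork[open] ⇒ active
  4. T → X → J — X:chain[blocks] ⇒ blocked
Since the path T ← M → J is active, T and J are not d-separated given {F, V, X}.

No — T and J are not d-separated given {F, V, X}.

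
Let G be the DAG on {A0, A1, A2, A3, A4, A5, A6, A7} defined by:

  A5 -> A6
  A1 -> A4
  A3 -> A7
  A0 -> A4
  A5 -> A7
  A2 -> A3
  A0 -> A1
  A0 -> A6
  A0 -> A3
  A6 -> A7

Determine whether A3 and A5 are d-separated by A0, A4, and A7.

No — A3 and A5 are not d-separated given {A0, A4, A7}.

Enumerating the 4 paths from A3 to A5 and testing each for blocking by {A0, A4, A7}:
Path 1: A3 ← A0 → A6 ← A5
  A0 is a fork here and A0 is conditioned on, so the path is blocked at A0.
Path 2: A3 ← A0 → A6 → A7 ← A5
  A0 is a fork here and A0 is conditioned on, so the path is blocked at A0.
Path 3: A3 → A7 ← A5
  A7 is a collider and A7 is conditioned on, which opens it — no node blocks this path, so it is active.
Path 4: A3 → A7 ← A6 ← A5
  A7 is a collider and A7 is conditioned on, which opens it; A6 is a chain and A6 is not conditioned on — no node blocks this path, so it is active.
Because an active path exists, A3 and A5 are not d-separated.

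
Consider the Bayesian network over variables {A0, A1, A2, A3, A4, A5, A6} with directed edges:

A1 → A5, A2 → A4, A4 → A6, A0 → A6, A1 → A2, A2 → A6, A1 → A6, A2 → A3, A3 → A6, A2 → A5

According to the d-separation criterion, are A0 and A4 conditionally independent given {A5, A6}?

5 paths connect A0 and A4; each must be blocked for d-separation to hold:
  1. A0 → A6 ← A2 → A4 — A6:collider[open]; A2:fork[open] ⇒ active
  2. A0 → A6 ← A1 → A2 → A4 — A6:collider[open]; A1:fork[open]; A2:chain[open] ⇒ active
  3. A0 → A6 ← A1 → A5 ← A2 → A4 — A6:collider[open]; A1:fork[open]; A5:collider[open]; A2:fork[open] ⇒ active
  4. A0 → A6 ← A4 — A6:collider[open] ⇒ active
  5. A0 → A6 ← A3 ← A2 → A4 — A6:collider[open]; A3:chain[open]; A2:fork[open] ⇒ active
Because an active path exists, A0 and A4 are not d-separated.

No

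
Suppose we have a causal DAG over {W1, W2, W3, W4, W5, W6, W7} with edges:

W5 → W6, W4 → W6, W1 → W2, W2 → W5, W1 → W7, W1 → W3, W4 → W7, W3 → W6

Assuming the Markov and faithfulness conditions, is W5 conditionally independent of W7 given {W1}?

Enumerating the 4 paths from W5 to W7 and testing each for blocking by {W1}:
Path 1: W5 → W6 ← W3 ← W1 → W7
  W6 is a collider here and neither W6 nor any of its descendants is conditioned on, so the collider stays closed — the path is blocked at W6.
Path 2: W5 → W6 ← W4 → W7
  W6 is a collider here and neither W6 nor any of its descendants is conditioned on, so the collider stays closed — the path is blocked at W6.
Path 3: W5 ← W2 ← W1 → W3 → W6 ← W4 → W7
  W1 is a fork here and W1 is conditioned on, so the path is blocked at W1.
Path 4: W5 ← W2 ← W1 → W7
  W1 is a fork here and W1 is conditioned on, so the path is blocked at W1.
All paths are blocked; W5 ⊥ W7 | {W1} holds.

Yes — W5 and W7 are d-separated given {W1}.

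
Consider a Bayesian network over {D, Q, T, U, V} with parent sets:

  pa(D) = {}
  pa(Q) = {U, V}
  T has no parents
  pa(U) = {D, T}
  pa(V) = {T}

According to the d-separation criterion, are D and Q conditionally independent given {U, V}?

Yes

We examine all 2 paths between D and Q:
Path 1: D → U → Q
  U is a chain here and U is conditioned on, so the path is blocked at U.
Path 2: D → U ← T → V → Q
  V is a chain here and V is conditioned on, so the path is blocked at V.
All paths are blocked; D ⊥ Q | {U, V} holds.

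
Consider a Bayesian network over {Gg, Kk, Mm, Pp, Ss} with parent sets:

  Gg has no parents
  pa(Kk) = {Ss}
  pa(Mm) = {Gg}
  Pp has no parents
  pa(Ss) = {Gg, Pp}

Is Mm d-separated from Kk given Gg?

Only one path connects Mm and Kk:
  1. Mm ← Gg → Ss → Kk — Gg:fork[blocks]; Ss:chain[open] ⇒ blocked
Since every path is blocked, d-separation holds.

Yes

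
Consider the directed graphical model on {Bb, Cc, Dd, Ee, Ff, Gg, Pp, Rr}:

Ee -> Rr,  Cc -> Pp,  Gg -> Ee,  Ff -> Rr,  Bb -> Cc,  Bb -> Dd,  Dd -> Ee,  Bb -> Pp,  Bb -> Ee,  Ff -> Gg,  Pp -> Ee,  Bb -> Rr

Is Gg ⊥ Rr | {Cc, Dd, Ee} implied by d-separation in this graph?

No — Gg and Rr are not d-separated given {Cc, Dd, Ee}.

Enumerating the 6 paths from Gg to Rr and testing each for blocking by {Cc, Dd, Ee}:
Path 1: Gg ← Ff → Rr
  Ff is a fork and Ff is not conditioned on — no node blocks this path, so it is active.
Path 2: Gg → Ee ← Dd ← Bb → Rr
  Dd is a chain here and Dd is conditioned on, so the path is blocked at Dd.
Path 3: Gg → Ee ← Pp ← Bb → Rr
  Ee is a collider and Ee is conditioned on, which opens it; Pp is a chain and Pp is not conditioned on; Bb is a fork and Bb is not conditioned on — no node blocks this path, so it is active.
Path 4: Gg → Ee ← Pp ← Cc ← Bb → Rr
  Cc is a chain here and Cc is conditioned on, so the path is blocked at Cc.
Path 5: Gg → Ee ← Bb → Rr
  Ee is a collider and Ee is conditioned on, which opens it; Bb is a fork and Bb is not conditioned on — no node blocks this path, so it is active.
Path 6: Gg → Ee → Rr
  Ee is a chain here and Ee is conditioned on, so the path is blocked at Ee.
At least one path is unblocked, so d-separation fails.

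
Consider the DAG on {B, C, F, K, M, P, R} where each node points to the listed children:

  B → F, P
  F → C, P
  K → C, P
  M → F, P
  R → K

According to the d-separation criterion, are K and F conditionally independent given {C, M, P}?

4 paths connect K and F; each must be blocked for d-separation to hold:
Path 1: K → C ← F
  C is a collider and C is conditioned on, which opens it — no node blocks this path, so it is active.
Path 2: K → P ← B → F
  P is a collider and P is conditioned on, which opens it; B is a fork and B is not conditioned on — no node blocks this path, so it is active.
Path 3: K → P ← F
  P is a collider and P is conditioned on, which opens it — no node blocks this path, so it is active.
Path 4: K → P ← M → F
  M is a fork here and M is conditioned on, so the path is blocked at M.
Because an active path exists, K and F are not d-separated.

No — K and F are not d-separated given {C, M, P}.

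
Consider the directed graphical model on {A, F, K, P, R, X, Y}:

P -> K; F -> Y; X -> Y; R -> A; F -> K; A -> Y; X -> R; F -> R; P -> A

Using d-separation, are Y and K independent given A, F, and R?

We examine all 6 paths between Y and K:
  1. Y ← X → R ← F → K — X:fork[open]; R:collider[open]; F:fork[blocks] ⇒ blocked
  2. Y ← X → R → A ← P → K — X:fork[open]; R:chain[blocks]; A:collider[open]; P:fork[open] ⇒ blocked
  3. Y ← F → R → A ← P → K — F:fork[blocks]; R:chain[blocks]; A:collider[open]; P:fork[open] ⇒ blocked
  4. Y ← F → K — F:fork[blocks] ⇒ blocked
  5. Y ← A ← R ← F → K — A:chain[blocks]; R:chain[blocks]; F:fork[blocks] ⇒ blocked
  6. Y ← A ← P → K — A:chain[blocks]; P:fork[open] ⇒ blocked
Since every path is blocked, d-separation holds.

Yes — Y and K are d-separated given {A, F, R}.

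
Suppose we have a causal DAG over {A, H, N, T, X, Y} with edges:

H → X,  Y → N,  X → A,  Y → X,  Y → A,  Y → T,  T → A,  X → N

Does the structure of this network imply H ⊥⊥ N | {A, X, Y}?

Yes

4 paths connect H and N; each must be blocked for d-separation to hold:
  1. H → X → N — X:chain[blocks] ⇒ blocked
  2. H → X ← Y → N — X:collider[open]; Y:fork[blocks] ⇒ blocked
  3. H → X → A ← Y → N — X:chain[blocks]; A:collider[open]; Y:fork[blocks] ⇒ blocked
  4. H → X → A ← T ← Y → N — X:chain[blocks]; A:collider[open]; T:chain[open]; Y:fork[blocks] ⇒ blocked
All paths are blocked; H ⊥ N | {A, X, Y} holds.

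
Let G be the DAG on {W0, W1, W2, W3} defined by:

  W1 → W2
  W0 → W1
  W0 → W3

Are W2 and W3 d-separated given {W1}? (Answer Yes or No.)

There is one path between W2 and W3:
Path 1: W2 ← W1 ← W0 → W3
  W1 is a chain here and W1 is conditioned on, so the path is blocked at W1.
Every path is blocked, so W2 and W3 are d-separated given {W1}.

Yes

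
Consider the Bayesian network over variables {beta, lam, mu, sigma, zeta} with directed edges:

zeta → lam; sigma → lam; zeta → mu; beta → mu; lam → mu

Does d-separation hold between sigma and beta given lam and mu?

No — sigma and beta are not d-separated given {lam, mu}.

There are 2 undirected paths between sigma and beta; checking each against the conditioning set {lam, mu}:
Path 1: sigma → lam → mu ← beta
  lam is a chain here and lam is conditioned on, so the path is blocked at lam.
Path 2: sigma → lam ← zeta → mu ← beta
  lam is a collider and lam is conditioned on, which opens it; zeta is a fork and zeta is not conditioned on; mu is a collider and mu is conditioned on, which opens it — no node blocks this path, so it is active.
Since the path sigma → lam ← zeta → mu ← beta is active, sigma and beta are not d-separated given {lam, mu}.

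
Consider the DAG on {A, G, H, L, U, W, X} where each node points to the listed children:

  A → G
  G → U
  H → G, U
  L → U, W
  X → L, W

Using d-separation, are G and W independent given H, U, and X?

4 paths connect G and W; each must be blocked for d-separation to hold:
Path 1: G ← H → U ← L ← X → W
  H is a fork here and H is conditioned on, so the path is blocked at H.
Path 2: G ← H → U ← L → W
  H is a fork here and H is conditioned on, so the path is blocked at H.
Path 3: G → U ← L ← X → W
  X is a fork here and X is conditioned on, so the path is blocked at X.
Path 4: G → U ← L → W
  U is a collider and U is conditioned on, which opens it; L is a fork and L is not conditioned on — no node blocks this path, so it is active.
Since the path G → U ← L → W is active, G and W are not d-separated given {H, U, X}.

No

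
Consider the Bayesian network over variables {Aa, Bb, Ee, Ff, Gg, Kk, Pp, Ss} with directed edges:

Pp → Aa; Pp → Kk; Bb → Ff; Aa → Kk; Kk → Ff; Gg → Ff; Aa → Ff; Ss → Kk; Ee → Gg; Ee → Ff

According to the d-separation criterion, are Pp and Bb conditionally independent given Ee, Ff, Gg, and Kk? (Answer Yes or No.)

No — Pp and Bb are not d-separated given {Ee, Ff, Gg, Kk}.

4 paths connect Pp and Bb; each must be blocked for d-separation to hold:
  1. Pp → Aa → Kk → Ff ← Bb — Aa:chain[open]; Kk:chain[blocks]; Ff:collider[open] ⇒ blocked
  2. Pp → Aa → Ff ← Bb — Aa:chain[open]; Ff:collider[open] ⇒ active
  3. Pp → Kk ← Aa → Ff ← Bb — Kk:collider[open]; Aa:fork[open]; Ff:collider[open] ⇒ active
  4. Pp → Kk → Ff ← Bb — Kk:chain[blocks]; Ff:collider[open] ⇒ blocked
Since the path Pp → Aa → Ff ← Bb is active, Pp and Bb are not d-separated given {Ee, Ff, Gg, Kk}.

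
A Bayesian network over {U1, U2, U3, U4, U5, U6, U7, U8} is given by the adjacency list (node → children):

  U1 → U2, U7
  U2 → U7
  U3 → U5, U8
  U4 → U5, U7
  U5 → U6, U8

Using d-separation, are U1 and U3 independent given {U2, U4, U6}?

4 paths connect U1 and U3; each must be blocked for d-separation to hold:
Path 1: U1 → U2 → U7 ← U4 → U5 → U8 ← U3
  U2 is a chain here and U2 is conditioned on, so the path is blocked at U2.
Path 2: U1 → U2 → U7 ← U4 → U5 ← U3
  U2 is a chain here and U2 is conditioned on, so the path is blocked at U2.
Path 3: U1 → U7 ← U4 → U5 → U8 ← U3
  U7 is a collider here and neither U7 nor any of its descendants is conditioned on, so the collider stays closed — the path is blocked at U7.
Path 4: U1 → U7 ← U4 → U5 ← U3
  U7 is a collider here and neither U7 nor any of its descendants is conditioned on, so the collider stays closed — the path is blocked at U7.
Since every path is blocked, d-separation holds.

Yes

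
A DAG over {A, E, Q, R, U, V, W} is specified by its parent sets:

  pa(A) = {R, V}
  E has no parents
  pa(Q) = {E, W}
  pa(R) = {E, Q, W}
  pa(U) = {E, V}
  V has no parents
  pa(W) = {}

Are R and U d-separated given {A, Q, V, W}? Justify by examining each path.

Enumerating the 4 paths from R to U and testing each for blocking by {A, Q, V, W}:
Path 1: R ← Q ← E → U
  Q is a chain here and Q is conditioned on, so the path is blocked at Q.
Path 2: R ← W → Q ← E → U
  W is a fork here and W is conditioned on, so the path is blocked at W.
Path 3: R ← E → U
  E is a fork and E is not conditioned on — no node blocks this path, so it is active.
Path 4: R → A ← V → U
  V is a fork here and V is conditioned on, so the path is blocked at V.
Since the path R ← E → U is active, R and U are not d-separated given {A, Q, V, W}.

No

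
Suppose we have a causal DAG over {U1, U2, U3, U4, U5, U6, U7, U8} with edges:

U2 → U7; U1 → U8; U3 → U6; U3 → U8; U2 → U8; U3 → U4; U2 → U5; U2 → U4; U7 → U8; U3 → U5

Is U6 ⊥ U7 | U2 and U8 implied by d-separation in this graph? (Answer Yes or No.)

We examine all 6 paths between U6 and U7:
Path 1: U6 ← U3 → U5 ← U2 → U8 ← U7
  U5 is a collider here and neither U5 nor any of its descendants is conditioned on, so the collider stays closed — the path is blocked at U5.
Path 2: U6 ← U3 → U5 ← U2 → U7
  U5 is a collider here and neither U5 nor any of its descendants is conditioned on, so the collider stays closed — the path is blocked at U5.
Path 3: U6 ← U3 → U4 ← U2 → U8 ← U7
  U4 is a collider here and neither U4 nor any of its descendants is conditioned on, so the collider stays closed — the path is blocked at U4.
Path 4: U6 ← U3 → U4 ← U2 → U7
  U4 is a collider here and neither U4 nor any of its descendants is conditioned on, so the collider stays closed — the path is blocked at U4.
Path 5: U6 ← U3 → U8 ← U2 → U7
  U2 is a fork here and U2 is conditioned on, so the path is blocked at U2.
Path 6: U6 ← U3 → U8 ← U7
  U3 is a fork and U3 is not conditioned on; U8 is a collider and U8 is conditioned on, which opens it — no node blocks this path, so it is active.
Because an active path exists, U6 and U7 are not d-separated.

No — U6 and U7 are not d-separated given {U2, U8}.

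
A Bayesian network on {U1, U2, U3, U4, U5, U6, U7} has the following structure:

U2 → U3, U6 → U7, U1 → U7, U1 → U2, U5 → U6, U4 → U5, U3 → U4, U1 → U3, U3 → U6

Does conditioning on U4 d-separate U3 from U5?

There are 4 undirected paths between U3 and U5; checking each against the conditioning set {U4}:
Path 1: U3 → U4 → U5
  U4 is a chain here and U4 is conditioned on, so the path is blocked at U4.
Path 2: U3 → U6 ← U5
  U6 is a collider here and neither U6 nor any of its descendants is conditioned on, so the collider stays closed — the path is blocked at U6.
Path 3: U3 ← U1 → U7 ← U6 ← U5
  U7 is a collider here and neither U7 nor any of its descendants is conditioned on, so the collider stays closed — the path is blocked at U7.
Path 4: U3 ← U2 ← U1 → U7 ← U6 ← U5
  U7 is a collider here and neither U7 nor any of its descendants is conditioned on, so the collider stays closed — the path is blocked at U7.
All paths are blocked; U3 ⊥ U5 | {U4} holds.

Yes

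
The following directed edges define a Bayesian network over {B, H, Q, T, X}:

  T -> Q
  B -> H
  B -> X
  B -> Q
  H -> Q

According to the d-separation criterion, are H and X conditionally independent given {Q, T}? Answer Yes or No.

No — H and X are not d-separated given {Q, T}.

There are 2 undirected paths between H and X; checking each against the conditioning set {Q, T}:
Path 1: H → Q ← B → X
  Q is a collider and Q is conditioned on, which opens it; B is a fork and B is not conditioned on — no node blocks this path, so it is active.
Path 2: H ← B → X
  B is a fork and B is not conditioned on — no node blocks this path, so it is active.
Because an active path exists, H and X are not d-separated.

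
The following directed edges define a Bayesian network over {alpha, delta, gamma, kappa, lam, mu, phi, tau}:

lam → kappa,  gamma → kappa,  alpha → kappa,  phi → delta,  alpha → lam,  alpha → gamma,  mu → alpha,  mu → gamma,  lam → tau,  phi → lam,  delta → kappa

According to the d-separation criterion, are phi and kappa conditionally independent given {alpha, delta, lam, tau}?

Yes

Enumerating the 5 paths from phi to kappa and testing each for blocking by {alpha, delta, lam, tau}:
  1. phi → delta → kappa — delta:chain[blocks] ⇒ blocked
  2. phi → lam ← alpha → kappa — lam:collider[open]; alpha:fork[blocks] ⇒ blocked
  3. phi → lam ← alpha ← mu → gamma → kappa — lam:collider[open]; alpha:chain[blocks]; mu:fork[open]; gamma:chain[open] ⇒ blocked
  4. phi → lam ← alpha → gamma → kappa — lam:collider[open]; alpha:fork[blocks]; gamma:chain[open] ⇒ blocked
  5. phi → lam → kappa — lam:chain[blocks] ⇒ blocked
Every path is blocked, so phi and kappa are d-separated given {alpha, delta, lam, tau}.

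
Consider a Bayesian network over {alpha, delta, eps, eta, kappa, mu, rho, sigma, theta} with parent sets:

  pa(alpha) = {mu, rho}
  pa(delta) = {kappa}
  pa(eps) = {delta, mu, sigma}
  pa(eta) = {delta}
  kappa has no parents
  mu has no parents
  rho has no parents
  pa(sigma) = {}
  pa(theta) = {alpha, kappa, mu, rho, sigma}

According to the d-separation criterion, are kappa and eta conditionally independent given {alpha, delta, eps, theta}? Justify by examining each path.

There are 5 undirected paths between kappa and eta; checking each against the conditioning set {alpha, delta, eps, theta}:
Path 1: kappa → theta ← sigma → eps ← delta → eta
  delta is a fork here and delta is conditioned on, so the path is blocked at delta.
Path 2: kappa → theta ← alpha ← mu → eps ← delta → eta
  alpha is a chain here and alpha is conditioned on, so the path is blocked at alpha.
Path 3: kappa → theta ← rho → alpha ← mu → eps ← delta → eta
  delta is a fork here and delta is conditioned on, so the path is blocked at delta.
Path 4: kappa → theta ← mu → eps ← delta → eta
  delta is a fork here and delta is conditioned on, so the path is blocked at delta.
Path 5: kappa → delta → eta
  delta is a chain here and delta is conditioned on, so the path is blocked at delta.
Since every path is blocked, d-separation holds.

Yes — kappa and eta are d-separated given {alpha, delta, eps, theta}.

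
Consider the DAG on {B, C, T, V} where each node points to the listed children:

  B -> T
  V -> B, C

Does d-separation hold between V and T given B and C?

The only undirected path from V to T is:
Path 1: V → B → T
  B is a chain here and B is conditioned on, so the path is blocked at B.
All paths are blocked; V ⊥ T | {B, C} holds.

Yes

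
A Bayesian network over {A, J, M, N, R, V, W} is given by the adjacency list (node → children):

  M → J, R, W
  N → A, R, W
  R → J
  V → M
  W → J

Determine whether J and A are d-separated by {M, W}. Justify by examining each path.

No

There are 6 undirected paths between J and A; checking each against the conditioning set {M, W}:
Path 1: J ← W ← M → R ← N → A
  W is a chain here and W is conditioned on, so the path is blocked at W.
Path 2: J ← W ← N → A
  W is a chain here and W is conditioned on, so the path is blocked at W.
Path 3: J ← R ← M → W ← N → A
  M is a fork here and M is conditioned on, so the path is blocked at M.
Path 4: J ← R ← N → A
  R is a chain and R is not conditioned on; N is a fork and N is not conditioned on — no node blocks this path, so it is active.
Path 5: J ← M → W ← N → A
  M is a fork here and M is conditioned on, so the path is blocked at M.
Path 6: J ← M → R ← N → A
  M is a fork here and M is conditioned on, so the path is blocked at M.
At least one path is unblocked, so d-separation fails.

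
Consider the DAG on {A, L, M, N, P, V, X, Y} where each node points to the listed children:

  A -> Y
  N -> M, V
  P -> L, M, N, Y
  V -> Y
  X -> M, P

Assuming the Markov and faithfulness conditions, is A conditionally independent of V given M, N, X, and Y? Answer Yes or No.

There are 4 undirected paths between A and V; checking each against the conditioning set {M, N, X, Y}:
Path 1: A → Y ← P ← X → M ← N → V
  X is a fork here and X is conditioned on, so the path is blocked at X.
Path 2: A → Y ← P → M ← N → V
  N is a fork here and N is conditioned on, so the path is blocked at N.
Path 3: A → Y ← P → N → V
  N is a chain here and N is conditioned on, so the path is blocked at N.
Path 4: A → Y ← V
  Y is a collider and Y is conditioned on, which opens it — no node blocks this path, so it is active.
At least one path is unblocked, so d-separation fails.

No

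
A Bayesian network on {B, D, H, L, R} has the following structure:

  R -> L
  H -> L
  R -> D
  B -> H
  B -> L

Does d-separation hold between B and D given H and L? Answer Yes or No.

There are 2 undirected paths between B and D; checking each against the conditioning set {H, L}:
Path 1: B → L ← R → D
  L is a collider and L is conditioned on, which opens it; R is a fork and R is not conditioned on — no node blocks this path, so it is active.
Path 2: B → H → L ← R → D
  H is a chain here and H is conditioned on, so the path is blocked at H.
Because an active path exists, B and D are not d-separated.

No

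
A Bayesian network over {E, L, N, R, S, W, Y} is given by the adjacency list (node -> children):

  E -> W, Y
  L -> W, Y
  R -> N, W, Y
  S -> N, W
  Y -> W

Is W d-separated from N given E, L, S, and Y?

Enumerating the 5 paths from W to N and testing each for blocking by {E, L, S, Y}:
  1. W ← S → N — S:fork[blocks] ⇒ blocked
  2. W ← Y ← R → N — Y:chain[blocks]; R:fork[open] ⇒ blocked
  3. W ← L → Y ← R → N — L:fork[blocks]; Y:collider[open]; R:fork[open] ⇒ blocked
  4. W ← E → Y ← R → N — E:fork[blocks]; Y:collider[open]; R:fork[open] ⇒ blocked
  5. W ← R → N — R:fork[open] ⇒ active
At least one path is unblocked, so d-separation fails.

No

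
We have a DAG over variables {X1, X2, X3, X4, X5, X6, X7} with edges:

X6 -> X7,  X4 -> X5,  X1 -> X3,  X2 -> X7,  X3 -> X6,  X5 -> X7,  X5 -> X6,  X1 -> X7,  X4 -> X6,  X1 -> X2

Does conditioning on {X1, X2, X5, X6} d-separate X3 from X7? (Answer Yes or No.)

5 paths connect X3 and X7; each must be blocked for d-separation to hold:
  1. X3 ← X1 → X7 — X1:fork[blocks] ⇒ blocked
  2. X3 ← X1 → X2 → X7 — X1:fork[blocks]; X2:chain[blocks] ⇒ blocked
  3. X3 → X6 ← X4 → X5 → X7 — X6:collider[open]; X4:fork[open]; X5:chain[blocks] ⇒ blocked
  4. X3 → X6 ← X5 → X7 — X6:collider[open]; X5:fork[blocks] ⇒ blocked
  5. X3 → X6 → X7 — X6:chain[blocks] ⇒ blocked
Every path is blocked, so X3 and X7 are d-separated given {X1, X2, X5, X6}.

Yes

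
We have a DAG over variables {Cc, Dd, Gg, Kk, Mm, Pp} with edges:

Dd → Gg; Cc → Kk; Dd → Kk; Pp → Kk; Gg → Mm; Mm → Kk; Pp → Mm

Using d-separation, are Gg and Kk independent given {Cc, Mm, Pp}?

No — Gg and Kk are not d-separated given {Cc, Mm, Pp}.

We examine all 3 paths between Gg and Kk:
Path 1: Gg ← Dd → Kk
  Dd is a fork and Dd is not conditioned on — no node blocks this path, so it is active.
Path 2: Gg → Mm → Kk
  Mm is a chain here and Mm is conditioned on, so the path is blocked at Mm.
Path 3: Gg → Mm ← Pp → Kk
  Pp is a fork here and Pp is conditioned on, so the path is blocked at Pp.
At least one path is unblocked, so d-separation fails.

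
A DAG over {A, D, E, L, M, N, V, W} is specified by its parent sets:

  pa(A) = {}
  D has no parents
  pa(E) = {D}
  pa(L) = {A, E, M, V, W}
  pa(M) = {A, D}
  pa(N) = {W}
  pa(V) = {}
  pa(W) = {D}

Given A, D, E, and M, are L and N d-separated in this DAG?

We examine all 4 paths between L and N:
  1. L ← E ← D → W → N — E:chain[blocks]; D:fork[blocks]; W:chain[open] ⇒ blocked
  2. L ← M ← D → W → N — M:chain[blocks]; D:fork[blocks]; W:chain[open] ⇒ blocked
  3. L ← A → M ← D → W → N — A:fork[blocks]; M:collider[open]; D:fork[blocks]; W:chain[open] ⇒ blocked
  4. L ← W → N — W:fork[open] ⇒ active
Since the path L ← W → N is active, L and N are not d-separated given {A, D, E, M}.

No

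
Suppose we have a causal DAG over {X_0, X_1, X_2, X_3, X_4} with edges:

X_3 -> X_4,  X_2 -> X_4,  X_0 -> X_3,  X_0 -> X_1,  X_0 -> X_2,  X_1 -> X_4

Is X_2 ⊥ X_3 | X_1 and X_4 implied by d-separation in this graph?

Enumerating the 4 paths from X_2 to X_3 and testing each for blocking by {X_1, X_4}:
Path 1: X_2 → X_4 ← X_1 ← X_0 → X_3
  X_1 is a chain here and X_1 is conditioned on, so the path is blocked at X_1.
Path 2: X_2 → X_4 ← X_3
  X_4 is a collider and X_4 is conditioned on, which opens it — no node blocks this path, so it is active.
Path 3: X_2 ← X_0 → X_1 → X_4 ← X_3
  X_1 is a chain here and X_1 is conditioned on, so the path is blocked at X_1.
Path 4: X_2 ← X_0 → X_3
  X_0 is a fork and X_0 is not conditioned on — no node blocks this path, so it is active.
At least one path is unblocked, so d-separation fails.

No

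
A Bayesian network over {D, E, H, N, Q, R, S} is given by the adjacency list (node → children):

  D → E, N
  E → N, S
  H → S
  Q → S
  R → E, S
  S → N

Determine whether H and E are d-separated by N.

We examine all 4 paths between H and E:
  1. H → S → N ← D → E — S:chain[open]; N:collider[open]; D:fork[open] ⇒ active
  2. H → S → N ← E — S:chain[open]; N:collider[open] ⇒ active
  3. H → S ← R → E — S:collider[open]; R:fork[open] ⇒ active
  4. H → S ← E — S:collider[open] ⇒ active
At least one path is unblocked, so d-separation fails.

No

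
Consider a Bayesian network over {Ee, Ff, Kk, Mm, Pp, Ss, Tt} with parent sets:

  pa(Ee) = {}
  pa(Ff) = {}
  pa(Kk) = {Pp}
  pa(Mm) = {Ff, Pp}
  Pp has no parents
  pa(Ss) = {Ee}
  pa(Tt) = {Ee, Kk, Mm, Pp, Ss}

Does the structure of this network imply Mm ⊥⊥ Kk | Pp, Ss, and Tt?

Enumerating the 4 paths from Mm to Kk and testing each for blocking by {Pp, Ss, Tt}:
Path 1: Mm ← Pp → Kk
  Pp is a fork here and Pp is conditioned on, so the path is blocked at Pp.
Path 2: Mm ← Pp → Tt ← Kk
  Pp is a fork here and Pp is conditioned on, so the path is blocked at Pp.
Path 3: Mm → Tt ← Pp → Kk
  Pp is a fork here and Pp is conditioned on, so the path is blocked at Pp.
Path 4: Mm → Tt ← Kk
  Tt is a collider and Tt is conditioned on, which opens it — no node blocks this path, so it is active.
Since the path Mm → Tt ← Kk is active, Mm and Kk are not d-separated given {Pp, Ss, Tt}.

No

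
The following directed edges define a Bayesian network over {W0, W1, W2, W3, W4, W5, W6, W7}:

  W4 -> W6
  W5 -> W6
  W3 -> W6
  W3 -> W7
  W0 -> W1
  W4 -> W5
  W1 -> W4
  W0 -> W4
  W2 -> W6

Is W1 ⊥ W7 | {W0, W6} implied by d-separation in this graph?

No

There are 4 undirected paths between W1 and W7; checking each against the conditioning set {W0, W6}:
Path 1: W1 ← W0 → W4 → W6 ← W3 → W7
  W0 is a fork here and W0 is conditioned on, so the path is blocked at W0.
Path 2: W1 ← W0 → W4 → W5 → W6 ← W3 → W7
  W0 is a fork here and W0 is conditioned on, so the path is blocked at W0.
Path 3: W1 → W4 → W6 ← W3 → W7
  W4 is a chain and W4 is not conditioned on; W6 is a collider and W6 is conditioned on, which opens it; W3 is a fork and W3 is not conditioned on — no node blocks this path, so it is active.
Path 4: W1 → W4 → W5 → W6 ← W3 → W7
  W4 is a chain and W4 is not conditioned on; W5 is a chain and W5 is not conditioned on; W6 is a collider and W6 is conditioned on, which opens it; W3 is a fork and W3 is not conditioned on — no node blocks this path, so it is active.
At least one path is unblocked, so d-separation fails.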